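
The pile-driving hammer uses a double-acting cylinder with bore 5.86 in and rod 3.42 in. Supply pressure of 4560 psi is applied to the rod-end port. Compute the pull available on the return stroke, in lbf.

Rod-side annular area A_ann = π/4 × (5.86² − 3.42²) = 17.78 in^2
On retraction the pressure acts on the annular area (bore minus rod).
F = P × A_ann

F ≈ 81100 lbf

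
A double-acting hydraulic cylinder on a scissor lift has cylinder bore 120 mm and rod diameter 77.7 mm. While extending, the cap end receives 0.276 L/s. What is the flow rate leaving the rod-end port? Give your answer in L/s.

Q_out ≈ 0.160 L/s

Cap-side area A_cap = π/4 × (120 mm)² = 11310 mm^2
Rod-side annular area A_ann = π/4 × (120² − 77.7²) = 6568 mm^2
Piston speed v = Q_in/A_cap; rod-end outflow Q_out = v × A_ann = Q_in × A_ann/A_cap.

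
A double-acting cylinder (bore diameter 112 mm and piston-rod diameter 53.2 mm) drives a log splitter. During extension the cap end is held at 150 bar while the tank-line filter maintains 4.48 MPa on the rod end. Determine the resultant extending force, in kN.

F ≈ 114 kN

Cap-side area A_cap = π/4 × (112 mm)² = 9852 mm^2
Rod-side annular area A_ann = π/4 × (112² − 53.2²) = 7629 mm^2
Net thrust = P_cap·A_cap − P_rod·A_ann = 147.8 kN − 34.18 kN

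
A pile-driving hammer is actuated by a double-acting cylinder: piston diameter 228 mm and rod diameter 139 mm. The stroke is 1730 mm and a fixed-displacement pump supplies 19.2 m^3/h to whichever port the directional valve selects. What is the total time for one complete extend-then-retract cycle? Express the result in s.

t ≈ 21.6 s

Cap-side area A_cap = π/4 × (228 mm)² = 40830 mm^2
Rod-side annular area A_ann = π/4 × (228² − 139²) = 25650 mm^2
t_ext = A_cap·L/Q = 13.24 s
t_ret = A_ann·L/Q = 8.321 s
t_cycle = t_ext + t_ret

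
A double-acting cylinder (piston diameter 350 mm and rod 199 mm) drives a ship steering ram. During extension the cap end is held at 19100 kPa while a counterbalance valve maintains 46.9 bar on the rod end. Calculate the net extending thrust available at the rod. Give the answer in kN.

Cap-side area A_cap = π/4 × (350 mm)² = 96210 mm^2
Rod-side annular area A_ann = π/4 × (350² − 199²) = 65110 mm^2
Net thrust = P_cap·A_cap − P_rod·A_ann = 1838 kN − 305.4 kN

F ≈ 1530 kN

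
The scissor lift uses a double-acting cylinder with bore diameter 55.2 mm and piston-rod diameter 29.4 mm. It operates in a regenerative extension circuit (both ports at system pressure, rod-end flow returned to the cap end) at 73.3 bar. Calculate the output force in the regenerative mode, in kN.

With equal pressure on both faces, forces on the annular region cancel; the net push is pressure × rod cross-section.
Rod cross-section A_rod = π/4 × (29.4 mm)² = 678.9 mm^2
F = P × A_rod

F ≈ 4.98 kN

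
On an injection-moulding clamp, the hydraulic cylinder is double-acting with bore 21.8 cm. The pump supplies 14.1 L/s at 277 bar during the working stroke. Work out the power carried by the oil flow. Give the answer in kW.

W ≈ 391 kW

Hydraulic power = P × Q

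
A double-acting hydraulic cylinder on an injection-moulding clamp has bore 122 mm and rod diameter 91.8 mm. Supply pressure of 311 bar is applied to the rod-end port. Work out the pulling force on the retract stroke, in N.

Rod-side annular area A_ann = π/4 × (122² − 91.8²) = 5071 mm^2
On retraction the pressure acts on the annular area (bore minus rod).
F = P × A_ann

F ≈ 1.58e5 N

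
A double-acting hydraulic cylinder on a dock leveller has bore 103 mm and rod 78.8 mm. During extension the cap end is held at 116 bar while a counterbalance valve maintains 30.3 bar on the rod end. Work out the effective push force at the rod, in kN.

Cap-side area A_cap = π/4 × (103 mm)² = 8332 mm^2
Rod-side annular area A_ann = π/4 × (103² − 78.8²) = 3455 mm^2
Net thrust = P_cap·A_cap − P_rod·A_ann = 96.65 kN − 10.47 kN

F ≈ 86.2 kN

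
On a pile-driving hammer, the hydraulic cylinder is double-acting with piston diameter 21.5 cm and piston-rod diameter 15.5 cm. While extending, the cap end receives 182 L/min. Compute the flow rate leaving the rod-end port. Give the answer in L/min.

Q_out ≈ 87.4 L/min

Cap-side area A_cap = π/4 × (21.5 cm)² = 363.1 cm^2
Rod-side annular area A_ann = π/4 × (21.5² − 15.5²) = 174.4 cm^2
Piston speed v = Q_in/A_cap; rod-end outflow Q_out = v × A_ann = Q_in × A_ann/A_cap.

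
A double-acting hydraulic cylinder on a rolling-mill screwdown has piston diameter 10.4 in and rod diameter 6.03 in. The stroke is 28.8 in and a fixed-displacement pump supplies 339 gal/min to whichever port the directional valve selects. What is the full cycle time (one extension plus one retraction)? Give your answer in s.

t ≈ 3.12 s

Cap-side area A_cap = π/4 × (10.4 in)² = 84.95 in^2
Rod-side annular area A_ann = π/4 × (10.4² − 6.03²) = 56.39 in^2
t_ext = A_cap·L/Q = 1.875 s
t_ret = A_ann·L/Q = 1.244 s
t_cycle = t_ext + t_ret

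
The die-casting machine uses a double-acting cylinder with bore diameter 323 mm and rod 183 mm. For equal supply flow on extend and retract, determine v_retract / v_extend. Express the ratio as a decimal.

Cap-side area A_cap = π/4 × (323 mm)² = 81940 mm^2
Rod-side annular area A_ann = π/4 × (323² − 183²) = 55640 mm^2
For equal Q, v ∝ 1/A, so v_ret/v_ext = A_cap/A_ann.

v_ret/v_ext ≈ 1.47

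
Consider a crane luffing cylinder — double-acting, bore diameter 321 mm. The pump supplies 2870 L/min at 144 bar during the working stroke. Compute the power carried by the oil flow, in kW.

W ≈ 689 kW

Hydraulic power = P × Q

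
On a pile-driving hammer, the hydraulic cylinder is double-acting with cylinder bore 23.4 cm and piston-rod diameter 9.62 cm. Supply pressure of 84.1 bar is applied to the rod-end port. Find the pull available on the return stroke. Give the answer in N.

Rod-side annular area A_ann = π/4 × (23.4² − 9.62²) = 357.4 cm^2
On retraction the pressure acts on the annular area (bore minus rod).
F = P × A_ann

F ≈ 3.01e5 N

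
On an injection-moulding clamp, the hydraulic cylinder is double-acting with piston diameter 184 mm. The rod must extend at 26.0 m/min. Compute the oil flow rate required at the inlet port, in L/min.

Cap-side area A_cap = π/4 × (184 mm)² = 26590 mm^2
Q = A × v

Q ≈ 691 L/min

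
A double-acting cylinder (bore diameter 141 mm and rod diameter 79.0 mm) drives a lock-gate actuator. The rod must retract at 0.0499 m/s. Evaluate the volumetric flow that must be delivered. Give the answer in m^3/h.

Rod-side annular area A_ann = π/4 × (141² − 79.0²) = 10710 mm^2
Q = A × v

Q ≈ 1.92 m^3/h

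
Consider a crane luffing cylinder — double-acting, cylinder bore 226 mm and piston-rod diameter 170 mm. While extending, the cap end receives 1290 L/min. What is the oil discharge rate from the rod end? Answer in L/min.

Q_out ≈ 560 L/min

Cap-side area A_cap = π/4 × (226 mm)² = 40110 mm^2
Rod-side annular area A_ann = π/4 × (226² − 170²) = 17420 mm^2
Piston speed v = Q_in/A_cap; rod-end outflow Q_out = v × A_ann = Q_in × A_ann/A_cap.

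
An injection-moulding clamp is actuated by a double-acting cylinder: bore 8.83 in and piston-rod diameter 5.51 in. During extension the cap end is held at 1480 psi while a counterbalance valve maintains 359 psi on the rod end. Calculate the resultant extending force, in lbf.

Cap-side area A_cap = π/4 × (8.83 in)² = 61.24 in^2
Rod-side annular area A_ann = π/4 × (8.83² − 5.51²) = 37.39 in^2
Net thrust = P_cap·A_cap − P_rod·A_ann = 90630 lbf − 13420 lbf

F ≈ 77200 lbf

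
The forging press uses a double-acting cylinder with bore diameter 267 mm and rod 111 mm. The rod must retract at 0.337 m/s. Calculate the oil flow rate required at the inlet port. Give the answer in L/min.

Q ≈ 936 L/min

Rod-side annular area A_ann = π/4 × (267² − 111²) = 46310 mm^2
Q = A × v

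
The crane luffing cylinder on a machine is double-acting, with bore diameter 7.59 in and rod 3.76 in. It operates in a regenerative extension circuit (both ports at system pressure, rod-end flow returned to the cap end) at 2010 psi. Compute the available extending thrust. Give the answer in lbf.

With equal pressure on both faces, forces on the annular region cancel; the net push is pressure × rod cross-section.
Rod cross-section A_rod = π/4 × (3.76 in)² = 11.10 in^2
F = P × A_rod

F ≈ 22300 lbf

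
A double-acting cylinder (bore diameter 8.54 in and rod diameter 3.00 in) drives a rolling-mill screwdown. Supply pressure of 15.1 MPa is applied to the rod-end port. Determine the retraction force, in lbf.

Rod-side annular area A_ann = π/4 × (8.54² − 3.00²) = 50.21 in^2
On retraction the pressure acts on the annular area (bore minus rod).
F = P × A_ann

F ≈ 1.10e5 lbf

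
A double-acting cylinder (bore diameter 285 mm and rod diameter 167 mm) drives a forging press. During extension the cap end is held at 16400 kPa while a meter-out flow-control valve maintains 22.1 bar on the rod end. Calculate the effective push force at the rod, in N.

F ≈ 9.54e5 N

Cap-side area A_cap = π/4 × (285 mm)² = 63790 mm^2
Rod-side annular area A_ann = π/4 × (285² − 167²) = 41890 mm^2
Net thrust = P_cap·A_cap − P_rod·A_ann = 1.046e6 N − 92580 N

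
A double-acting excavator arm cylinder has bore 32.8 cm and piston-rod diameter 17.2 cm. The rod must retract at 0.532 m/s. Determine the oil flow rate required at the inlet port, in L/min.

Q ≈ 1960 L/min

Rod-side annular area A_ann = π/4 × (32.8² − 17.2²) = 612.6 cm^2
Q = A × v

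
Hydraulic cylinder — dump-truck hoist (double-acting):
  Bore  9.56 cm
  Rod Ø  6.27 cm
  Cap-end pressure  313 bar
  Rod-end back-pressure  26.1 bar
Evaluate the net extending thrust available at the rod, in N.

F ≈ 2.14e5 N

Cap-side area A_cap = π/4 × (9.56 cm)² = 71.78 cm^2
Rod-side annular area A_ann = π/4 × (9.56² − 6.27²) = 40.90 cm^2
Net thrust = P_cap·A_cap − P_rod·A_ann = 2.247e5 N − 10680 N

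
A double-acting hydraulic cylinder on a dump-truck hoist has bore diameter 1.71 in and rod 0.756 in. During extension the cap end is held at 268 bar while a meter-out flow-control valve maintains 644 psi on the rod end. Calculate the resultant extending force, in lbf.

F ≈ 7740 lbf

Cap-side area A_cap = π/4 × (1.71 in)² = 2.297 in^2
Rod-side annular area A_ann = π/4 × (1.71² − 0.756²) = 1.848 in^2
Net thrust = P_cap·A_cap − P_rod·A_ann = 8927 lbf − 1190 lbf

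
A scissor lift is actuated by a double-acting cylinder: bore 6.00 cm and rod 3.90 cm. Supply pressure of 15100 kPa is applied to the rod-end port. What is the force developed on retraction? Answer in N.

Rod-side annular area A_ann = π/4 × (6.00² − 3.90²) = 16.33 cm^2
On retraction the pressure acts on the annular area (bore minus rod).
F = P × A_ann

F ≈ 24700 N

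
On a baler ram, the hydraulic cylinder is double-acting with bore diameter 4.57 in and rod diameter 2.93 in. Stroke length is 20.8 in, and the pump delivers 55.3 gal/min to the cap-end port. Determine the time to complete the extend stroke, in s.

t ≈ 1.60 s

Cap-side area A_cap = π/4 × (4.57 in)² = 16.40 in^2
Swept volume V = A × L; t = V / Q = A·L / Q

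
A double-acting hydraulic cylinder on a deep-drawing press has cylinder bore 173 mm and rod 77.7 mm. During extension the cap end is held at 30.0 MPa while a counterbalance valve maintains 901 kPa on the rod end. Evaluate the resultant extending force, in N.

F ≈ 6.88e5 N

Cap-side area A_cap = π/4 × (173 mm)² = 23510 mm^2
Rod-side annular area A_ann = π/4 × (173² − 77.7²) = 18760 mm^2
Net thrust = P_cap·A_cap − P_rod·A_ann = 7.052e5 N − 16910 N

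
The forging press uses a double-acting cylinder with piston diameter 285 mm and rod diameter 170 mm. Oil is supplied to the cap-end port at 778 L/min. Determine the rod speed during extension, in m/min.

v ≈ 12.2 m/min

Cap-side area A_cap = π/4 × (285 mm)² = 63790 mm^2
v = Q / A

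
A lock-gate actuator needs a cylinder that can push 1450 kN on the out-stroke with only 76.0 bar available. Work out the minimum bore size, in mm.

D ≈ 493 mm

Extension force acts on the full piston face: F = P × (π/4)D².
D = √(4F / (πP)) = √(4 × 1450 kN / (π × 76.0 bar))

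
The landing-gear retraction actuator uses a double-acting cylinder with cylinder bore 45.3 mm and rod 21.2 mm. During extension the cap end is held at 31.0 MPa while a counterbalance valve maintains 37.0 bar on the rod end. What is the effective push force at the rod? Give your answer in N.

F ≈ 45300 N

Cap-side area A_cap = π/4 × (45.3 mm)² = 1612 mm^2
Rod-side annular area A_ann = π/4 × (45.3² − 21.2²) = 1259 mm^2
Net thrust = P_cap·A_cap − P_rod·A_ann = 49960 N − 4657 N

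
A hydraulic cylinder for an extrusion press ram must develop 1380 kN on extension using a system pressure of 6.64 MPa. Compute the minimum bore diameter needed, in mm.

D ≈ 514 mm

Extension force acts on the full piston face: F = P × (π/4)D².
D = √(4F / (πP)) = √(4 × 1380 kN / (π × 6.64 MPa))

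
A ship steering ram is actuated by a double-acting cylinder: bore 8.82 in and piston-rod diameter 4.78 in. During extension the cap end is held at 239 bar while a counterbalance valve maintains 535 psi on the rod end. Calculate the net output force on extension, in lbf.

F ≈ 1.89e5 lbf

Cap-side area A_cap = π/4 × (8.82 in)² = 61.10 in^2
Rod-side annular area A_ann = π/4 × (8.82² − 4.78²) = 43.15 in^2
Net thrust = P_cap·A_cap − P_rod·A_ann = 2.118e5 lbf − 23090 lbf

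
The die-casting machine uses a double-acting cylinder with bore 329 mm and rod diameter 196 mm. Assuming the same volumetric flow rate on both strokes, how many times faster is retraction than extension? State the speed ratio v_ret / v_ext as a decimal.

v_ret/v_ext ≈ 1.55

Cap-side area A_cap = π/4 × (329 mm)² = 85010 mm^2
Rod-side annular area A_ann = π/4 × (329² − 196²) = 54840 mm^2
For equal Q, v ∝ 1/A, so v_ret/v_ext = A_cap/A_ann.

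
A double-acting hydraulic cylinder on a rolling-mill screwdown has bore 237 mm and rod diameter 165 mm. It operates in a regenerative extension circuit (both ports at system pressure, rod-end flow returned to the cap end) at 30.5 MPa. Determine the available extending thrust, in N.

F ≈ 6.52e5 N

With equal pressure on both faces, forces on the annular region cancel; the net push is pressure × rod cross-section.
Rod cross-section A_rod = π/4 × (165 mm)² = 21380 mm^2
F = P × A_rod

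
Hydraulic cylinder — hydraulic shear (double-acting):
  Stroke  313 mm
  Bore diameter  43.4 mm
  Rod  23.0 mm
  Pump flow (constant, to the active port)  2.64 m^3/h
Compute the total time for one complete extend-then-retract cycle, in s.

t ≈ 1.09 s

Cap-side area A_cap = π/4 × (43.4 mm)² = 1479 mm^2
Rod-side annular area A_ann = π/4 × (43.4² − 23.0²) = 1064 mm^2
t_ext = A_cap·L/Q = 0.6314 s
t_ret = A_ann·L/Q = 0.4541 s
t_cycle = t_ext + t_ret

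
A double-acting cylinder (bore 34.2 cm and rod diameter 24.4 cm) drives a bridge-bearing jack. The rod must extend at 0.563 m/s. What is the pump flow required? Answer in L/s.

Q ≈ 51.7 L/s

Cap-side area A_cap = π/4 × (34.2 cm)² = 918.6 cm^2
Q = A × v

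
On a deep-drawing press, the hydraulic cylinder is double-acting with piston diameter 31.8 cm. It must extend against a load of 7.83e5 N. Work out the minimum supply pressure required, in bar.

Cap-side area A_cap = π/4 × (31.8 cm)² = 794.2 cm^2
P = F / A = 7.83e5 N / A

P ≈ 98.6 bar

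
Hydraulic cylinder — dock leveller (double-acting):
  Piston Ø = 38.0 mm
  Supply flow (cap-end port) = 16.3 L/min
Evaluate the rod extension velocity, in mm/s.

Cap-side area A_cap = π/4 × (38.0 mm)² = 1134 mm^2
v = Q / A

v ≈ 240 mm/s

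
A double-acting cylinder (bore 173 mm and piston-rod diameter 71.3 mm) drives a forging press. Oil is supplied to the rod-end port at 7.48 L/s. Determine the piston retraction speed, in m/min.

Rod-side annular area A_ann = π/4 × (173² − 71.3²) = 19510 mm^2
Flow into the rod-end port fills the annular volume.
v = Q / A

v ≈ 23.0 m/min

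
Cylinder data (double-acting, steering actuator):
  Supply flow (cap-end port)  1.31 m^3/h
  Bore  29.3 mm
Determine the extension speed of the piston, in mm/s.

Cap-side area A_cap = π/4 × (29.3 mm)² = 674.3 mm^2
v = Q / A

v ≈ 540 mm/s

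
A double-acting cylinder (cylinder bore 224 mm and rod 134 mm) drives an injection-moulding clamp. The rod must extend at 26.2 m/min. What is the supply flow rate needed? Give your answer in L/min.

Q ≈ 1030 L/min

Cap-side area A_cap = π/4 × (224 mm)² = 39410 mm^2
Q = A × v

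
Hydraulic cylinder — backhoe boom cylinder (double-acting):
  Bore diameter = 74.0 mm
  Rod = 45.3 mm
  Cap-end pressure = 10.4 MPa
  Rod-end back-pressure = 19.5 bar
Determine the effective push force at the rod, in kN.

Cap-side area A_cap = π/4 × (74.0 mm)² = 4301 mm^2
Rod-side annular area A_ann = π/4 × (74.0² − 45.3²) = 2689 mm^2
Net thrust = P_cap·A_cap − P_rod·A_ann = 44.73 kN − 5.244 kN

F ≈ 39.5 kN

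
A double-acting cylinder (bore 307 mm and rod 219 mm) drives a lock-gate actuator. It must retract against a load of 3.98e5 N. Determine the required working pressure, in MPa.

Rod-side annular area A_ann = π/4 × (307² − 219²) = 36350 mm^2
Retraction: pressure acts on the annular area.
P = F / A = 3.98e5 N / A

P ≈ 10.9 MPa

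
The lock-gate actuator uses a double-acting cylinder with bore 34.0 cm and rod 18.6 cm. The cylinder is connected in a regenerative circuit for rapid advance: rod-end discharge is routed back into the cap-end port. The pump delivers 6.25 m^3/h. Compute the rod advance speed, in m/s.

v ≈ 0.0639 m/s

In regeneration the rod-end outflow joins the pump flow into the cap end, so the net volume the pump must supply per unit advance equals the rod cross-section area.
Rod cross-section A_rod = π/4 × (18.6 cm)² = 271.7 cm^2
v = Q_pump / A_rod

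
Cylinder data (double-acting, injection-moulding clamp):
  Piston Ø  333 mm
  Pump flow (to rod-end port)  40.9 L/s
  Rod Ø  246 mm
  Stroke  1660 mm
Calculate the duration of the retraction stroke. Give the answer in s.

t ≈ 1.61 s

Rod-side annular area A_ann = π/4 × (333² − 246²) = 39560 mm^2
Swept volume V = A × L; t = V / Q = A·L / Q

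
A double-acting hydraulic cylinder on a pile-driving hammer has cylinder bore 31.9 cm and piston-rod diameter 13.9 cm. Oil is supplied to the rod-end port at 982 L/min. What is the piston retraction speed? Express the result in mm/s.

v ≈ 253 mm/s

Rod-side annular area A_ann = π/4 × (31.9² − 13.9²) = 647.5 cm^2
Flow into the rod-end port fills the annular volume.
v = Q / A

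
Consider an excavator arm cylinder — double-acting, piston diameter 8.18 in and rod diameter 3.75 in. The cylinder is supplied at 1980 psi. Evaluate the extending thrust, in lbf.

F ≈ 1.04e5 lbf

Cap-side area A_cap = π/4 × (8.18 in)² = 52.55 in^2
F = P × A_cap = 1980 psi × A_cap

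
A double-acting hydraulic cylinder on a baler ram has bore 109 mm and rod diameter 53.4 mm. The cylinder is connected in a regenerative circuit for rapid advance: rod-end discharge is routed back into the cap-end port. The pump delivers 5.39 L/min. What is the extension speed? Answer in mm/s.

In regeneration the rod-end outflow joins the pump flow into the cap end, so the net volume the pump must supply per unit advance equals the rod cross-section area.
Rod cross-section A_rod = π/4 × (53.4 mm)² = 2240 mm^2
v = Q_pump / A_rod

v ≈ 40.1 mm/s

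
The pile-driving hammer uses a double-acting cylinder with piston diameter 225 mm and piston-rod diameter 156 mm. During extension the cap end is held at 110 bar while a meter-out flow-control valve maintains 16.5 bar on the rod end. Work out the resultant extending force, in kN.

Cap-side area A_cap = π/4 × (225 mm)² = 39760 mm^2
Rod-side annular area A_ann = π/4 × (225² − 156²) = 20650 mm^2
Net thrust = P_cap·A_cap − P_rod·A_ann = 437.4 kN − 34.07 kN

F ≈ 403 kN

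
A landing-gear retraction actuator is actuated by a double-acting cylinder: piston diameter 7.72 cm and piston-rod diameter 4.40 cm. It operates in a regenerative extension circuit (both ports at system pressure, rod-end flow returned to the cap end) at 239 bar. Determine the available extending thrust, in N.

F ≈ 36300 N

With equal pressure on both faces, forces on the annular region cancel; the net push is pressure × rod cross-section.
Rod cross-section A_rod = π/4 × (4.40 cm)² = 15.21 cm^2
F = P × A_rod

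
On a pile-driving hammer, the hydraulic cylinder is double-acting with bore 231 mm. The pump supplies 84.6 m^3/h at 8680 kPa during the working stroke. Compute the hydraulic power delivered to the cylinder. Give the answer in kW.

W ≈ 204 kW

Hydraulic power = P × Q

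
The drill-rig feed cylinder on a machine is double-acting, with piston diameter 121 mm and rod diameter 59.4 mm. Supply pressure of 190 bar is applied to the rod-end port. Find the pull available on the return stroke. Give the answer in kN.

F ≈ 166 kN

Rod-side annular area A_ann = π/4 × (121² − 59.4²) = 8728 mm^2
On retraction the pressure acts on the annular area (bore minus rod).
F = P × A_ann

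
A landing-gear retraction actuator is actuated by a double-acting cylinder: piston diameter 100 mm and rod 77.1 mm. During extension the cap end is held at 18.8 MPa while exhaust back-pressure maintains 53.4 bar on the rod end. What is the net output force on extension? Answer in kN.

Cap-side area A_cap = π/4 × (100 mm)² = 7854 mm^2
Rod-side annular area A_ann = π/4 × (100² − 77.1²) = 3185 mm^2
Net thrust = P_cap·A_cap − P_rod·A_ann = 147.7 kN − 17.01 kN

F ≈ 131 kN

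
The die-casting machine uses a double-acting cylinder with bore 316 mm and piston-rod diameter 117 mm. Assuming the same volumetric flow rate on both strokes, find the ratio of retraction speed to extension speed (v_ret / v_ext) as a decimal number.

v_ret/v_ext ≈ 1.16

Cap-side area A_cap = π/4 × (316 mm)² = 78430 mm^2
Rod-side annular area A_ann = π/4 × (316² − 117²) = 67680 mm^2
For equal Q, v ∝ 1/A, so v_ret/v_ext = A_cap/A_ann.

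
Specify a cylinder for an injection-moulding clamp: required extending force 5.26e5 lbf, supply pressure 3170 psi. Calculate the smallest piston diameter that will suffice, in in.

Extension force acts on the full piston face: F = P × (π/4)D².
D = √(4F / (πP)) = √(4 × 5.26e5 lbf / (π × 3170 psi))

D ≈ 14.5 in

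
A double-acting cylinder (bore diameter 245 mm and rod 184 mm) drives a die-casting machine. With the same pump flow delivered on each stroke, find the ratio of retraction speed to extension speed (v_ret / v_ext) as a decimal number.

Cap-side area A_cap = π/4 × (245 mm)² = 47140 mm^2
Rod-side annular area A_ann = π/4 × (245² − 184²) = 20550 mm^2
For equal Q, v ∝ 1/A, so v_ret/v_ext = A_cap/A_ann.

v_ret/v_ext ≈ 2.29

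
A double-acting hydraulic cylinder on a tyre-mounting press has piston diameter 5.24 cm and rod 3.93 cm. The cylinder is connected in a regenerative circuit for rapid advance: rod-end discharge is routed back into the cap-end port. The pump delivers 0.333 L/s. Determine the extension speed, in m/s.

v ≈ 0.275 m/s

In regeneration the rod-end outflow joins the pump flow into the cap end, so the net volume the pump must supply per unit advance equals the rod cross-section area.
Rod cross-section A_rod = π/4 × (3.93 cm)² = 12.13 cm^2
v = Q_pump / A_rod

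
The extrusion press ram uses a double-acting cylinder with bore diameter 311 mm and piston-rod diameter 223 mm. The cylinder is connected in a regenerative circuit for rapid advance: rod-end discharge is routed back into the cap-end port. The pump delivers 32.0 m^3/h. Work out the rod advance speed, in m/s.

v ≈ 0.228 m/s

In regeneration the rod-end outflow joins the pump flow into the cap end, so the net volume the pump must supply per unit advance equals the rod cross-section area.
Rod cross-section A_rod = π/4 × (223 mm)² = 39060 mm^2
v = Q_pump / A_rod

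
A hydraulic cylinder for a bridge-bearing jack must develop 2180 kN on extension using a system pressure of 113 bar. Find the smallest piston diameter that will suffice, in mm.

Extension force acts on the full piston face: F = P × (π/4)D².
D = √(4F / (πP)) = √(4 × 2180 kN / (π × 113 bar))

D ≈ 496 mm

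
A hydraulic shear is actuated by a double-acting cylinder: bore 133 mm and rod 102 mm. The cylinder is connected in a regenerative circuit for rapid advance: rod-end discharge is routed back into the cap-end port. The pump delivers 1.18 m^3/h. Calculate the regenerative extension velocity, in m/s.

In regeneration the rod-end outflow joins the pump flow into the cap end, so the net volume the pump must supply per unit advance equals the rod cross-section area.
Rod cross-section A_rod = π/4 × (102 mm)² = 8171 mm^2
v = Q_pump / A_rod

v ≈ 0.0401 m/s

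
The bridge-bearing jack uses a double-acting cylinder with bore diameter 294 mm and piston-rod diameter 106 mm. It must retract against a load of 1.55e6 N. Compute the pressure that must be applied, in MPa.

P ≈ 26.2 MPa

Rod-side annular area A_ann = π/4 × (294² − 106²) = 59060 mm^2
Retraction: pressure acts on the annular area.
P = F / A = 1.55e6 N / A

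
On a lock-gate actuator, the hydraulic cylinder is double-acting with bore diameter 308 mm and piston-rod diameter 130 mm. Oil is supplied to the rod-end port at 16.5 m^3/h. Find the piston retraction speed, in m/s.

v ≈ 0.0749 m/s

Rod-side annular area A_ann = π/4 × (308² − 130²) = 61230 mm^2
Flow into the rod-end port fills the annular volume.
v = Q / A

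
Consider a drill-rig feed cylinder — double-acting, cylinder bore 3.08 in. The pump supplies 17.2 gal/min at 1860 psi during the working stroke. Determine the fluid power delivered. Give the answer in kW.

Hydraulic power = P × Q

W ≈ 13.9 kW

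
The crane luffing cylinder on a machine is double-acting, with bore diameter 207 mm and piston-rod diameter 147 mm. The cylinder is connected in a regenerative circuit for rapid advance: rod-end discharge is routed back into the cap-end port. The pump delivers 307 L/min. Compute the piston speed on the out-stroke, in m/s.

v ≈ 0.301 m/s

In regeneration the rod-end outflow joins the pump flow into the cap end, so the net volume the pump must supply per unit advance equals the rod cross-section area.
Rod cross-section A_rod = π/4 × (147 mm)² = 16970 mm^2
v = Q_pump / A_rod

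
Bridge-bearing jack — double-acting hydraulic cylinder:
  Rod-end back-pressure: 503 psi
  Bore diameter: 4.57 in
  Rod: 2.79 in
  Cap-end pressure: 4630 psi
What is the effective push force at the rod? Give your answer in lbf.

Cap-side area A_cap = π/4 × (4.57 in)² = 16.40 in^2
Rod-side annular area A_ann = π/4 × (4.57² − 2.79²) = 10.29 in^2
Net thrust = P_cap·A_cap − P_rod·A_ann = 75950 lbf − 5176 lbf

F ≈ 70800 lbf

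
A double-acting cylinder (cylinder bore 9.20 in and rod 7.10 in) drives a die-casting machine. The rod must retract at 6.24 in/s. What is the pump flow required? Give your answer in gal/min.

Q ≈ 43.6 gal/min

Rod-side annular area A_ann = π/4 × (9.20² − 7.10²) = 26.88 in^2
Q = A × v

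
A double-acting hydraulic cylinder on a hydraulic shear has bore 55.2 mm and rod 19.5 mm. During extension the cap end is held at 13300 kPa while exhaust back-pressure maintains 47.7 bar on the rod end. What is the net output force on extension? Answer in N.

F ≈ 21800 N

Cap-side area A_cap = π/4 × (55.2 mm)² = 2393 mm^2
Rod-side annular area A_ann = π/4 × (55.2² − 19.5²) = 2094 mm^2
Net thrust = P_cap·A_cap − P_rod·A_ann = 31830 N − 9991 N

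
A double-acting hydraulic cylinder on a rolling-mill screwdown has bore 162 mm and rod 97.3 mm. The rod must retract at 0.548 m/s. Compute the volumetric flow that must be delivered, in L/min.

Rod-side annular area A_ann = π/4 × (162² − 97.3²) = 13180 mm^2
Q = A × v

Q ≈ 433 L/min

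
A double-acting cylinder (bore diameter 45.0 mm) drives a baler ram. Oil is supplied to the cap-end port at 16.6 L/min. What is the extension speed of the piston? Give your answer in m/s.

Cap-side area A_cap = π/4 × (45.0 mm)² = 1590 mm^2
v = Q / A

v ≈ 0.174 m/s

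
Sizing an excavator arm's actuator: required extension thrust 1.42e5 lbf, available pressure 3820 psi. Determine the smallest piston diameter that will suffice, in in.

Extension force acts on the full piston face: F = P × (π/4)D².
D = √(4F / (πP)) = √(4 × 1.42e5 lbf / (π × 3820 psi))

D ≈ 6.88 in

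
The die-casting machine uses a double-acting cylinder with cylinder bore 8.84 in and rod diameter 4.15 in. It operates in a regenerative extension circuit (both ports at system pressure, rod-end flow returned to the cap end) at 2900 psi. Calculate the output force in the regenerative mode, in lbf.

F ≈ 39200 lbf

With equal pressure on both faces, forces on the annular region cancel; the net push is pressure × rod cross-section.
Rod cross-section A_rod = π/4 × (4.15 in)² = 13.53 in^2
F = P × A_rod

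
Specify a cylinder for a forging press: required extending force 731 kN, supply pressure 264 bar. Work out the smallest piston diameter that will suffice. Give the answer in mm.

Extension force acts on the full piston face: F = P × (π/4)D².
D = √(4F / (πP)) = √(4 × 731 kN / (π × 264 bar))

D ≈ 188 mm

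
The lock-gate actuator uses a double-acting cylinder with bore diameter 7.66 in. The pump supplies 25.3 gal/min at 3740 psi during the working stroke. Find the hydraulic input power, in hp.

Hydraulic power = P × Q

W ≈ 55.2 hp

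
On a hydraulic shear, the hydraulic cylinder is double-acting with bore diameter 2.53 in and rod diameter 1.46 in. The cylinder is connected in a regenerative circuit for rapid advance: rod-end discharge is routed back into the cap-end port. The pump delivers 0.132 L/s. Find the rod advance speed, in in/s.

v ≈ 4.81 in/s

In regeneration the rod-end outflow joins the pump flow into the cap end, so the net volume the pump must supply per unit advance equals the rod cross-section area.
Rod cross-section A_rod = π/4 × (1.46 in)² = 1.674 in^2
v = Q_pump / A_rod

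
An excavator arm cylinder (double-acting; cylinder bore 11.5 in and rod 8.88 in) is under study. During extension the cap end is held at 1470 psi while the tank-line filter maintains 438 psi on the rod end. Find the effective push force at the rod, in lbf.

Cap-side area A_cap = π/4 × (11.5 in)² = 103.9 in^2
Rod-side annular area A_ann = π/4 × (11.5² − 8.88²) = 41.94 in^2
Net thrust = P_cap·A_cap − P_rod·A_ann = 1.527e5 lbf − 18370 lbf

F ≈ 1.34e5 lbf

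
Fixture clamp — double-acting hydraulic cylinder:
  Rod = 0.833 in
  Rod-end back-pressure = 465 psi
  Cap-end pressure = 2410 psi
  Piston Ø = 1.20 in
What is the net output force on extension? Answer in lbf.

F ≈ 2450 lbf

Cap-side area A_cap = π/4 × (1.20 in)² = 1.131 in^2
Rod-side annular area A_ann = π/4 × (1.20² − 0.833²) = 0.5860 in^2
Net thrust = P_cap·A_cap − P_rod·A_ann = 2726 lbf − 272.5 lbf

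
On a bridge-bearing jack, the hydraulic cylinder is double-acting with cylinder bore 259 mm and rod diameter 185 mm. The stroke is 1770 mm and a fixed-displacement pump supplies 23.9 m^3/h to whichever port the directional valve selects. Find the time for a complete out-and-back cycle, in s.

t ≈ 20.9 s

Cap-side area A_cap = π/4 × (259 mm)² = 52690 mm^2
Rod-side annular area A_ann = π/4 × (259² − 185²) = 25810 mm^2
t_ext = A_cap·L/Q = 14.05 s
t_ret = A_ann·L/Q = 6.880 s
t_cycle = t_ext + t_ret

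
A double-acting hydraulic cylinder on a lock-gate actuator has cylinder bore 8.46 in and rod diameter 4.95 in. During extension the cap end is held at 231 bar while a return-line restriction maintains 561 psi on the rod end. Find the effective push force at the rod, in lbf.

F ≈ 1.68e5 lbf

Cap-side area A_cap = π/4 × (8.46 in)² = 56.21 in^2
Rod-side annular area A_ann = π/4 × (8.46² − 4.95²) = 36.97 in^2
Net thrust = P_cap·A_cap − P_rod·A_ann = 1.883e5 lbf − 20740 lbf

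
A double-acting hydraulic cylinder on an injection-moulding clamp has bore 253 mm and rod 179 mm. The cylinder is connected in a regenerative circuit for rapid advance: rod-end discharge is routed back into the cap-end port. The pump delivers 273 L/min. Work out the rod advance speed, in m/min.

In regeneration the rod-end outflow joins the pump flow into the cap end, so the net volume the pump must supply per unit advance equals the rod cross-section area.
Rod cross-section A_rod = π/4 × (179 mm)² = 25160 mm^2
v = Q_pump / A_rod

v ≈ 10.8 m/min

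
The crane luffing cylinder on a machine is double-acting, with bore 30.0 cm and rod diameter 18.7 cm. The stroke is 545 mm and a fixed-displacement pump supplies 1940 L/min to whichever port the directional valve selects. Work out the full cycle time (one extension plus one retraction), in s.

Cap-side area A_cap = π/4 × (30.0 cm)² = 706.9 cm^2
Rod-side annular area A_ann = π/4 × (30.0² − 18.7²) = 432.2 cm^2
t_ext = A_cap·L/Q = 1.191 s
t_ret = A_ann·L/Q = 0.7285 s
t_cycle = t_ext + t_ret

t ≈ 1.92 s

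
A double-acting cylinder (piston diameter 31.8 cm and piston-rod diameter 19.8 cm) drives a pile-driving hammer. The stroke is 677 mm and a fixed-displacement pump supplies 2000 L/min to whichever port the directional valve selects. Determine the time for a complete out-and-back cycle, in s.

t ≈ 2.60 s

Cap-side area A_cap = π/4 × (31.8 cm)² = 794.2 cm^2
Rod-side annular area A_ann = π/4 × (31.8² − 19.8²) = 486.3 cm^2
t_ext = A_cap·L/Q = 1.613 s
t_ret = A_ann·L/Q = 0.9877 s
t_cycle = t_ext + t_ret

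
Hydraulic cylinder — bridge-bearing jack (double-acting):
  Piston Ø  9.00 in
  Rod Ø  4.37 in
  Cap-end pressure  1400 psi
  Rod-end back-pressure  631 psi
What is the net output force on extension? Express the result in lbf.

Cap-side area A_cap = π/4 × (9.00 in)² = 63.62 in^2
Rod-side annular area A_ann = π/4 × (9.00² − 4.37²) = 48.62 in^2
Net thrust = P_cap·A_cap − P_rod·A_ann = 89060 lbf − 30680 lbf

F ≈ 58400 lbf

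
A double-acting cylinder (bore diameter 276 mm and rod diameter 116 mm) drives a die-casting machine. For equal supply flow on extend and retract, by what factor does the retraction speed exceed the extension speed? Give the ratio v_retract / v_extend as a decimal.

Cap-side area A_cap = π/4 × (276 mm)² = 59830 mm^2
Rod-side annular area A_ann = π/4 × (276² − 116²) = 49260 mm^2
For equal Q, v ∝ 1/A, so v_ret/v_ext = A_cap/A_ann.

v_ret/v_ext ≈ 1.21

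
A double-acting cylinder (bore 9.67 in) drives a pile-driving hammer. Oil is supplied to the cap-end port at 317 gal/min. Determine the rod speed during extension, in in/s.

v ≈ 16.6 in/s

Cap-side area A_cap = π/4 × (9.67 in)² = 73.44 in^2
v = Q / A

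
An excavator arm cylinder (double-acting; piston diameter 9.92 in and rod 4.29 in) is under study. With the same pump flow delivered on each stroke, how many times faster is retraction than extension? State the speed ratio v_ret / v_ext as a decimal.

Cap-side area A_cap = π/4 × (9.92 in)² = 77.29 in^2
Rod-side annular area A_ann = π/4 × (9.92² − 4.29²) = 62.83 in^2
For equal Q, v ∝ 1/A, so v_ret/v_ext = A_cap/A_ann.

v_ret/v_ext ≈ 1.23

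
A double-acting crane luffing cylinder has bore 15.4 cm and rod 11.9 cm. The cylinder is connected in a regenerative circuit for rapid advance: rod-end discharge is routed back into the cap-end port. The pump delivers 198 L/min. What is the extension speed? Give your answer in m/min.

In regeneration the rod-end outflow joins the pump flow into the cap end, so the net volume the pump must supply per unit advance equals the rod cross-section area.
Rod cross-section A_rod = π/4 × (11.9 cm)² = 111.2 cm^2
v = Q_pump / A_rod

v ≈ 17.8 m/min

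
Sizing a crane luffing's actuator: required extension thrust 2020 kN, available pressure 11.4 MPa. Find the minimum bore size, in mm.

Extension force acts on the full piston face: F = P × (π/4)D².
D = √(4F / (πP)) = √(4 × 2020 kN / (π × 11.4 MPa))

D ≈ 475 mm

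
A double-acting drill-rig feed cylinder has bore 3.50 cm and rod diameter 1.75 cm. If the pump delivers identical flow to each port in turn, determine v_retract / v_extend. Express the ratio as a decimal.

Cap-side area A_cap = π/4 × (3.50 cm)² = 9.621 cm^2
Rod-side annular area A_ann = π/4 × (3.50² − 1.75²) = 7.216 cm^2
For equal Q, v ∝ 1/A, so v_ret/v_ext = A_cap/A_ann.

v_ret/v_ext ≈ 1.33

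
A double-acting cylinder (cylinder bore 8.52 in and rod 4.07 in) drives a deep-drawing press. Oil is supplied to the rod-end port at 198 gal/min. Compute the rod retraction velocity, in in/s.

Rod-side annular area A_ann = π/4 × (8.52² − 4.07²) = 44.00 in^2
Flow into the rod-end port fills the annular volume.
v = Q / A

v ≈ 17.3 in/s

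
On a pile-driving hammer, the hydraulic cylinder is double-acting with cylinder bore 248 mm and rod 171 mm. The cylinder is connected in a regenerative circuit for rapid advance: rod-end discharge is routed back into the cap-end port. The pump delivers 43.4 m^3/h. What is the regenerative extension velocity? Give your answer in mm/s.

v ≈ 525 mm/s

In regeneration the rod-end outflow joins the pump flow into the cap end, so the net volume the pump must supply per unit advance equals the rod cross-section area.
Rod cross-section A_rod = π/4 × (171 mm)² = 22970 mm^2
v = Q_pump / A_rod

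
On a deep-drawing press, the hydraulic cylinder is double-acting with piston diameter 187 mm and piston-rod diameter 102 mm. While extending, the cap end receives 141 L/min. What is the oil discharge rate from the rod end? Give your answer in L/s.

Q_out ≈ 1.65 L/s

Cap-side area A_cap = π/4 × (187 mm)² = 27460 mm^2
Rod-side annular area A_ann = π/4 × (187² − 102²) = 19290 mm^2
Piston speed v = Q_in/A_cap; rod-end outflow Q_out = v × A_ann = Q_in × A_ann/A_cap.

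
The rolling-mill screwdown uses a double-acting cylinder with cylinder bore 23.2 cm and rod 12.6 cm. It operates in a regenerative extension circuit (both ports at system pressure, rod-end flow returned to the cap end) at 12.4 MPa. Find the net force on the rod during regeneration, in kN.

With equal pressure on both faces, forces on the annular region cancel; the net push is pressure × rod cross-section.
Rod cross-section A_rod = π/4 × (12.6 cm)² = 124.7 cm^2
F = P × A_rod

F ≈ 155 kN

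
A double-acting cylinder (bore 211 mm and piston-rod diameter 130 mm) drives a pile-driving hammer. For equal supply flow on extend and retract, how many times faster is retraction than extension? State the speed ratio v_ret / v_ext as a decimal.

Cap-side area A_cap = π/4 × (211 mm)² = 34970 mm^2
Rod-side annular area A_ann = π/4 × (211² − 130²) = 21690 mm^2
For equal Q, v ∝ 1/A, so v_ret/v_ext = A_cap/A_ann.

v_ret/v_ext ≈ 1.61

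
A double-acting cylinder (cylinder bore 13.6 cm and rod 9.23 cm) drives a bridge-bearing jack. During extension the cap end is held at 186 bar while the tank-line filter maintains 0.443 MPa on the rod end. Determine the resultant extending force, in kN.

F ≈ 267 kN

Cap-side area A_cap = π/4 × (13.6 cm)² = 145.3 cm^2
Rod-side annular area A_ann = π/4 × (13.6² − 9.23²) = 78.36 cm^2
Net thrust = P_cap·A_cap − P_rod·A_ann = 270.2 kN − 3.471 kN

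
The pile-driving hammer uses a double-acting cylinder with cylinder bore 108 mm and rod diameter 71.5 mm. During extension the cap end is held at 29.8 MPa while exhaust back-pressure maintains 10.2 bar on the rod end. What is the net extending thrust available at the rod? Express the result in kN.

Cap-side area A_cap = π/4 × (108 mm)² = 9161 mm^2
Rod-side annular area A_ann = π/4 × (108² − 71.5²) = 5146 mm^2
Net thrust = P_cap·A_cap − P_rod·A_ann = 273.0 kN − 5.249 kN

F ≈ 268 kN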